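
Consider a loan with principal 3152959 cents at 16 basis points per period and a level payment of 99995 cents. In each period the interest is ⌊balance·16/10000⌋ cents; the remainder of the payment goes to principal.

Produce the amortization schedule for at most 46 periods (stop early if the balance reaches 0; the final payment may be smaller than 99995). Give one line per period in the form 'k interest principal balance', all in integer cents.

1. interest=⌊3152959·16/10000⌋=5044; principal=99995-5044=94951; balance=3152959-94951=3058008
2. interest=⌊3058008·16/10000⌋=4892; principal=99995-4892=95103; balance=3058008-95103=2962905
3. interest=⌊2962905·16/10000⌋=4740; principal=99995-4740=95255; balance=2962905-95255=2867650
4. interest=⌊2867650·16/10000⌋=4588; principal=99995-4588=95407; balance=2867650-95407=2772243
5. interest=⌊2772243·16/10000⌋=4435; principal=99995-4435=95560; balance=2772243-95560=2676683
6. interest=⌊2676683·16/10000⌋=4282; principal=99995-4282=95713; balance=2676683-95713=2580970
7. interest=⌊2580970·16/10000⌋=4129; principal=99995-4129=95866; balance=2580970-95866=2485104
8. interest=⌊2485104·16/10000⌋=3976; principal=99995-3976=96019; balance=2485104-96019=2389085
9. interest=⌊2389085·16/10000⌋=3822; principal=99995-3822=96173; balance=2389085-96173=2292912
10. interest=⌊2292912·16/10000⌋=3668; principal=99995-3668=96327; balance=2292912-96327=2196585
11. interest=⌊2196585·16/10000⌋=3514; principal=99995-3514=96481; balance=2196585-96481=2100104
12. interest=⌊2100104·16/10000⌋=3360; principal=99995-3360=96635; balance=2100104-96635=2003469
13. interest=⌊2003469·16/10000⌋=3205; principal=99995-3205=96790; balance=2003469-96790=1906679
14. interest=⌊1906679·16/10000⌋=3050; principal=99995-3050=96945; balance=1906679-96945=1809734
15. interest=⌊1809734·16/10000⌋=2895; principal=99995-2895=97100; balance=1809734-97100=1712634
16. interest=⌊1712634·16/10000⌋=2740; principal=99995-2740=97255; balance=1712634-97255=1615379
17. interest=⌊1615379·16/10000⌋=2584; principal=99995-2584=97411; balance=1615379-97411=1517968
18. interest=⌊1517968·16/10000⌋=2428; principal=99995-2428=97567; balance=1517968-97567=1420401
19. interest=⌊1420401·16/10000⌋=2272; principal=99995-2272=97723; balance=1420401-97723=1322678
20. interest=⌊1322678·16/10000⌋=2116; principal=99995-2116=97879; balance=1322678-97879=1224799
21. interest=⌊1224799·16/10000⌋=1959; principal=99995-1959=98036; balance=1224799-98036=1126763
22. interest=⌊1126763·16/10000⌋=1802; principal=99995-1802=98193; balance=1126763-98193=1028570
23. interest=⌊1028570·16/10000⌋=1645; principal=99995-1645=98350; balance=1028570-98350=930220
24. interest=⌊930220·16/10000⌋=1488; principal=99995-1488=98507; balance=930220-98507=831713
25. interest=⌊831713·16/10000⌋=1330; principal=99995-1330=98665; balance=831713-98665=733048
26. interest=⌊733048·16/10000⌋=1172; principal=99995-1172=98823; balance=733048-98823=634225
27. interest=⌊634225·16/10000⌋=1014; principal=99995-1014=98981; balance=634225-98981=535244
28. interest=⌊535244·16/10000⌋=856; principal=99995-856=99139; balance=535244-99139=436105
29. interest=⌊436105·16/10000⌋=697; principal=99995-697=99298; balance=436105-99298=336807
30. interest=⌊336807·16/10000⌋=538; principal=99995-538=99457; balance=336807-99457=237350
31. interest=⌊237350·16/10000⌋=379; principal=99995-379=99616; balance=237350-99616=137734
32. interest=⌊137734·16/10000⌋=220; principal=99995-220=99775; balance=137734-99775=37959
33. interest=⌊37959·16/10000⌋=60; principal=min(99995-60,37959)=37959; balance=37959-37959=0

1 5044 94951 3058008
2 4892 95103 2962905
3 4740 95255 2867650
4 4588 95407 2772243
5 4435 95560 2676683
6 4282 95713 2580970
7 4129 95866 2485104
8 3976 96019 2389085
9 3822 96173 2292912
10 3668 96327 2196585
11 3514 96481 2100104
12 3360 96635 2003469
13 3205 96790 1906679
14 3050 96945 1809734
15 2895 97100 1712634
16 2740 97255 1615379
17 2584 97411 1517968
18 2428 97567 1420401
19 2272 97723 1322678
20 2116 97879 1224799
21 1959 98036 1126763
22 1802 98193 1028570
23 1645 98350 930220
24 1488 98507 831713
25 1330 98665 733048
26 1172 98823 634225
27 1014 98981 535244
28 856 99139 436105
29 697 99298 336807
30 538 99457 237350
31 379 99616 137734
32 220 99775 37959
33 60 37959 0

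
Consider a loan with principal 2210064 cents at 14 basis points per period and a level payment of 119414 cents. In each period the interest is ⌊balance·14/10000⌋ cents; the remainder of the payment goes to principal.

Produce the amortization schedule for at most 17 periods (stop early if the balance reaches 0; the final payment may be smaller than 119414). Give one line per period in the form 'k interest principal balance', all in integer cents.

1. interest=⌊2210064·14/10000⌋=3094; principal=119414-3094=116320; balance=2210064-116320=2093744
2. interest=⌊2093744·14/10000⌋=2931; principal=119414-2931=116483; balance=2093744-116483=1977261
3. interest=⌊1977261·14/10000⌋=2768; principal=119414-2768=116646; balance=1977261-116646=1860615
4. interest=⌊1860615·14/10000⌋=2604; principal=119414-2604=116810; balance=1860615-116810=1743805
5. interest=⌊1743805·14/10000⌋=2441; principal=119414-2441=116973; balance=1743805-116973=1626832
6. interest=⌊1626832·14/10000⌋=2277; principal=119414-2277=117137; balance=1626832-117137=1509695
7. interest=⌊1509695·14/10000⌋=2113; principal=119414-2113=117301; balance=1509695-117301=1392394
8. interest=⌊1392394·14/10000⌋=1949; principal=119414-1949=117465; balance=1392394-117465=1274929
9. interest=⌊1274929·14/10000⌋=1784; principal=119414-1784=117630; balance=1274929-117630=1157299
10. interest=⌊1157299·14/10000⌋=1620; principal=119414-1620=117794; balance=1157299-117794=1039505
11. interest=⌊1039505·14/10000⌋=1455; principal=119414-1455=117959; balance=1039505-117959=921546
12. interest=⌊921546·14/10000⌋=1290; principal=119414-1290=118124; balance=921546-118124=803422
13. interest=⌊803422·14/10000⌋=1124; principal=119414-1124=118290; balance=803422-118290=685132
14. interest=⌊685132·14/10000⌋=959; principal=119414-959=118455; balance=685132-118455=566677
15. interest=⌊566677·14/10000⌋=793; principal=119414-793=118621; balance=566677-118621=448056
16. interest=⌊448056·14/10000⌋=627; principal=119414-627=118787; balance=448056-118787=329269
17. interest=⌊329269·14/10000⌋=460; principal=119414-460=118954; balance=329269-118954=210315

1 3094 116320 2093744
2 2931 116483 1977261
3 2768 116646 1860615
4 2604 116810 1743805
5 2441 116973 1626832
6 2277 117137 1509695
7 2113 117301 1392394
8 1949 117465 1274929
9 1784 117630 1157299
10 1620 117794 1039505
11 1455 117959 921546
12 1290 118124 803422
13 1124 118290 685132
14 959 118455 566677
15 793 118621 448056
16 627 118787 329269
17 460 118954 210315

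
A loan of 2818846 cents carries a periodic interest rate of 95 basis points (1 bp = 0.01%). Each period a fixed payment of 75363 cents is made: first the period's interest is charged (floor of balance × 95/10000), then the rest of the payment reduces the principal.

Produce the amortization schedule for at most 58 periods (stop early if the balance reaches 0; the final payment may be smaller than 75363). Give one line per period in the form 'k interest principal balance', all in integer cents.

1. interest=⌊2818846·95/10000⌋=26779; principal=75363-26779=48584; balance=2818846-48584=2770262
2. interest=⌊2770262·95/10000⌋=26317; principal=75363-26317=49046; balance=2770262-49046=2721216
3. interest=⌊2721216·95/10000⌋=25851; principal=75363-25851=49512; balance=2721216-49512=2671704
4. interest=⌊2671704·95/10000⌋=25381; principal=75363-25381=49982; balance=2671704-49982=2621722
5. interest=⌊2621722·95/10000⌋=24906; principal=75363-24906=50457; balance=2621722-50457=2571265
6. interest=⌊2571265·95/10000⌋=24427; principal=75363-24427=50936; balance=2571265-50936=2520329
7. interest=⌊2520329·95/10000⌋=23943; principal=75363-23943=51420; balance=2520329-51420=2468909
8. interest=⌊2468909·95/10000⌋=23454; principal=75363-23454=51909; balance=2468909-51909=2417000
9. interest=⌊2417000·95/10000⌋=22961; principal=75363-22961=52402; balance=2417000-52402=2364598
10. interest=⌊2364598·95/10000⌋=22463; principal=75363-22463=52900; balance=2364598-52900=2311698
11. interest=⌊2311698·95/10000⌋=21961; principal=75363-21961=53402; balance=2311698-53402=2258296
12. interest=⌊2258296·95/10000⌋=21453; principal=75363-21453=53910; balance=2258296-53910=2204386
13. interest=⌊2204386·95/10000⌋=20941; principal=75363-20941=54422; balance=2204386-54422=2149964
14. interest=⌊2149964·95/10000⌋=20424; principal=75363-20424=54939; balance=2149964-54939=2095025
15. interest=⌊2095025·95/10000⌋=19902; principal=75363-19902=55461; balance=2095025-55461=2039564
16. interest=⌊2039564·95/10000⌋=19375; principal=75363-19375=55988; balance=2039564-55988=1983576
17. interest=⌊1983576·95/10000⌋=18843; principal=75363-18843=56520; balance=1983576-56520=1927056
18. interest=⌊1927056·95/10000⌋=18307; principal=75363-18307=57056; balance=1927056-57056=1870000
19. interest=⌊1870000·95/10000⌋=17765; principal=75363-17765=57598; balance=1870000-57598=1812402
20. interest=⌊1812402·95/10000⌋=17217; principal=75363-17217=58146; balance=1812402-58146=1754256
21. interest=⌊1754256·95/10000⌋=16665; principal=75363-16665=58698; balance=1754256-58698=1695558
22. interest=⌊1695558·95/10000⌋=16107; principal=75363-16107=59256; balance=1695558-59256=1636302
23. interest=⌊1636302·95/10000⌋=15544; principal=75363-15544=59819; balance=1636302-59819=1576483
24. interest=⌊1576483·95/10000⌋=14976; principal=75363-14976=60387; balance=1576483-60387=1516096
25. interest=⌊1516096·95/10000⌋=14402; principal=75363-14402=60961; balance=1516096-60961=1455135
26. interest=⌊1455135·95/10000⌋=13823; principal=75363-13823=61540; balance=1455135-61540=1393595
27. interest=⌊1393595·95/10000⌋=13239; principal=75363-13239=62124; balance=1393595-62124=1331471
28. interest=⌊1331471·95/10000⌋=12648; principal=75363-12648=62715; balance=1331471-62715=1268756
29. interest=⌊1268756·95/10000⌋=12053; principal=75363-12053=63310; balance=1268756-63310=1205446
30. interest=⌊1205446·95/10000⌋=11451; principal=75363-11451=63912; balance=1205446-63912=1141534
31. interest=⌊1141534·95/10000⌋=10844; principal=75363-10844=64519; balance=1141534-64519=1077015
32. interest=⌊1077015·95/10000⌋=10231; principal=75363-10231=65132; balance=1077015-65132=1011883
33. interest=⌊1011883·95/10000⌋=9612; principal=75363-9612=65751; balance=1011883-65751=946132
34. interest=⌊946132·95/10000⌋=8988; principal=75363-8988=66375; balance=946132-66375=879757
35. interest=⌊879757·95/10000⌋=8357; principal=75363-8357=67006; balance=879757-67006=812751
36. interest=⌊812751·95/10000⌋=7721; principal=75363-7721=67642; balance=812751-67642=745109
37. interest=⌊745109·95/10000⌋=7078; principal=75363-7078=68285; balance=745109-68285=676824
38. interest=⌊676824·95/10000⌋=6429; principal=75363-6429=68934; balance=676824-68934=607890
39. interest=⌊607890·95/10000⌋=5774; principal=75363-5774=69589; balance=607890-69589=538301
40. interest=⌊538301·95/10000⌋=5113; principal=75363-5113=70250; balance=538301-70250=468051
41. interest=⌊468051·95/10000⌋=4446; principal=75363-4446=70917; balance=468051-70917=397134
42. interest=⌊397134·95/10000⌋=3772; principal=75363-3772=71591; balance=397134-71591=325543
43. interest=⌊325543·95/10000⌋=3092; principal=75363-3092=72271; balance=325543-72271=253272
44. interest=⌊253272·95/10000⌋=2406; principal=75363-2406=72957; balance=253272-72957=180315
45. interest=⌊180315·95/10000⌋=1712; principal=75363-1712=73651; balance=180315-73651=106664
46. interest=⌊106664·95/10000⌋=1013; principal=75363-1013=74350; balance=106664-74350=32314
47. interest=⌊32314·95/10000⌋=306; principal=min(75363-306,32314)=32314; balance=32314-32314=0

1 26779 48584 2770262
2 26317 49046 2721216
3 25851 49512 2671704
4 25381 49982 2621722
5 24906 50457 2571265
6 24427 50936 2520329
7 23943 51420 2468909
8 23454 51909 2417000
9 22961 52402 2364598
10 22463 52900 2311698
11 21961 53402 2258296
12 21453 53910 2204386
13 20941 54422 2149964
14 20424 54939 2095025
15 19902 55461 2039564
16 19375 55988 1983576
17 18843 56520 1927056
18 18307 57056 1870000
19 17765 57598 1812402
20 17217 58146 1754256
21 16665 58698 1695558
22 16107 59256 1636302
23 15544 59819 1576483
24 14976 60387 1516096
25 14402 60961 1455135
26 13823 61540 1393595
27 13239 62124 1331471
28 12648 62715 1268756
29 12053 63310 1205446
30 11451 63912 1141534
31 10844 64519 1077015
32 10231 65132 1011883
33 9612 65751 946132
34 8988 66375 879757
35 8357 67006 812751
36 7721 67642 745109
37 7078 68285 676824
38 6429 68934 607890
39 5774 69589 538301
40 5113 70250 468051
41 4446 70917 397134
42 3772 71591 325543
43 3092 72271 253272
44 2406 72957 180315
45 1712 73651 106664
46 1013 74350 32314
47 306 32314 0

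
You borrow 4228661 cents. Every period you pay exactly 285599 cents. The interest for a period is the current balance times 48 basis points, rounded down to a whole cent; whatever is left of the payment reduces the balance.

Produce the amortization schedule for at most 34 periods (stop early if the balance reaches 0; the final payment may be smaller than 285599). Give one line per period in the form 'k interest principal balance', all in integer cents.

1. interest=⌊4228661·48/10000⌋=20297; principal=285599-20297=265302; balance=4228661-265302=3963359
2. interest=⌊3963359·48/10000⌋=19024; principal=285599-19024=266575; balance=3963359-266575=3696784
3. interest=⌊3696784·48/10000⌋=17744; principal=285599-17744=267855; balance=3696784-267855=3428929
4. interest=⌊3428929·48/10000⌋=16458; principal=285599-16458=269141; balance=3428929-269141=3159788
5. interest=⌊3159788·48/10000⌋=15166; principal=285599-15166=270433; balance=3159788-270433=2889355
6. interest=⌊2889355·48/10000⌋=13868; principal=285599-13868=271731; balance=2889355-271731=2617624
7. interest=⌊2617624·48/10000⌋=12564; principal=285599-12564=273035; balance=2617624-273035=2344589
8. interest=⌊2344589·48/10000⌋=11254; principal=285599-11254=274345; balance=2344589-274345=2070244
9. interest=⌊2070244·48/10000⌋=9937; principal=285599-9937=275662; balance=2070244-275662=1794582
10. interest=⌊1794582·48/10000⌋=8613; principal=285599-8613=276986; balance=1794582-276986=1517596
11. interest=⌊1517596·48/10000⌋=7284; principal=285599-7284=278315; balance=1517596-278315=1239281
12. interest=⌊1239281·48/10000⌋=5948; principal=285599-5948=279651; balance=1239281-279651=959630
13. interest=⌊959630·48/10000⌋=4606; principal=285599-4606=280993; balance=959630-280993=678637
14. interest=⌊678637·48/10000⌋=3257; principal=285599-3257=282342; balance=678637-282342=396295
15. interest=⌊396295·48/10000⌋=1902; principal=285599-1902=283697; balance=396295-283697=112598
16. interest=⌊112598·48/10000⌋=540; principal=min(285599-540,112598)=112598; balance=112598-112598=0

1 20297 265302 3963359
2 19024 266575 3696784
3 17744 267855 3428929
4 16458 269141 3159788
5 15166 270433 2889355
6 13868 271731 2617624
7 12564 273035 2344589
8 11254 274345 2070244
9 9937 275662 1794582
10 8613 276986 1517596
11 7284 278315 1239281
12 5948 279651 959630
13 4606 280993 678637
14 3257 282342 396295
15 1902 283697 112598
16 540 112598 0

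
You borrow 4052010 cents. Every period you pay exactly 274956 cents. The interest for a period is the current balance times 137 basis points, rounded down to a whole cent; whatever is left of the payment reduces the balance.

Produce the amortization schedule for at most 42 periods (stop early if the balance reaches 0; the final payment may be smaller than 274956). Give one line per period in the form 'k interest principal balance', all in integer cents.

1. interest=⌊4052010·137/10000⌋=55512; principal=274956-55512=219444; balance=4052010-219444=3832566
2. interest=⌊3832566·137/10000⌋=52506; principal=274956-52506=222450; balance=3832566-222450=3610116
3. interest=⌊3610116·137/10000⌋=49458; principal=274956-49458=225498; balance=3610116-225498=3384618
4. interest=⌊3384618·137/10000⌋=46369; principal=274956-46369=228587; balance=3384618-228587=3156031
5. interest=⌊3156031·137/10000⌋=43237; principal=274956-43237=231719; balance=3156031-231719=2924312
6. interest=⌊2924312·137/10000⌋=40063; principal=274956-40063=234893; balance=2924312-234893=2689419
7. interest=⌊2689419·137/10000⌋=36845; principal=274956-36845=238111; balance=2689419-238111=2451308
8. interest=⌊2451308·137/10000⌋=33582; principal=274956-33582=241374; balance=2451308-241374=2209934
9. interest=⌊2209934·137/10000⌋=30276; principal=274956-30276=244680; balance=2209934-244680=1965254
10. interest=⌊1965254·137/10000⌋=26923; principal=274956-26923=248033; balance=1965254-248033=1717221
11. interest=⌊1717221·137/10000⌋=23525; principal=274956-23525=251431; balance=1717221-251431=1465790
12. interest=⌊1465790·137/10000⌋=20081; principal=274956-20081=254875; balance=1465790-254875=1210915
13. interest=⌊1210915·137/10000⌋=16589; principal=274956-16589=258367; balance=1210915-258367=952548
14. interest=⌊952548·137/10000⌋=13049; principal=274956-13049=261907; balance=952548-261907=690641
15. interest=⌊690641·137/10000⌋=9461; principal=274956-9461=265495; balance=690641-265495=425146
16. interest=⌊425146·137/10000⌋=5824; principal=274956-5824=269132; balance=425146-269132=156014
17. interest=⌊156014·137/10000⌋=2137; principal=min(274956-2137,156014)=156014; balance=156014-156014=0

1 55512 219444 3832566
2 52506 222450 3610116
3 49458 225498 3384618
4 46369 228587 3156031
5 43237 231719 2924312
6 40063 234893 2689419
7 36845 238111 2451308
8 33582 241374 2209934
9 30276 244680 1965254
10 26923 248033 1717221
11 23525 251431 1465790
12 20081 254875 1210915
13 16589 258367 952548
14 13049 261907 690641
15 9461 265495 425146
16 5824 269132 156014
17 2137 156014 0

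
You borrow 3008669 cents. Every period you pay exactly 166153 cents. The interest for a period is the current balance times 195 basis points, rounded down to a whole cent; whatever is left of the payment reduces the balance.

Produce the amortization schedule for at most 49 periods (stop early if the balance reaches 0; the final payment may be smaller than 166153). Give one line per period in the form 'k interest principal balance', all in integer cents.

1. interest=⌊3008669·195/10000⌋=58669; principal=166153-58669=107484; balance=3008669-107484=2901185
2. interest=⌊2901185·195/10000⌋=56573; principal=166153-56573=109580; balance=2901185-109580=2791605
3. interest=⌊2791605·195/10000⌋=54436; principal=166153-54436=111717; balance=2791605-111717=2679888
4. interest=⌊2679888·195/10000⌋=52257; principal=166153-52257=113896; balance=2679888-113896=2565992
5. interest=⌊2565992·195/10000⌋=50036; principal=166153-50036=116117; balance=2565992-116117=2449875
6. interest=⌊2449875·195/10000⌋=47772; principal=166153-47772=118381; balance=2449875-118381=2331494
7. interest=⌊2331494·195/10000⌋=45464; principal=166153-45464=120689; balance=2331494-120689=2210805
8. interest=⌊2210805·195/10000⌋=43110; principal=166153-43110=123043; balance=2210805-123043=2087762
9. interest=⌊2087762·195/10000⌋=40711; principal=166153-40711=125442; balance=2087762-125442=1962320
10. interest=⌊1962320·195/10000⌋=38265; principal=166153-38265=127888; balance=1962320-127888=1834432
11. interest=⌊1834432·195/10000⌋=35771; principal=166153-35771=130382; balance=1834432-130382=1704050
12. interest=⌊1704050·195/10000⌋=33228; principal=166153-33228=132925; balance=1704050-132925=1571125
13. interest=⌊1571125·195/10000⌋=30636; principal=166153-30636=135517; balance=1571125-135517=1435608
14. interest=⌊1435608·195/10000⌋=27994; principal=166153-27994=138159; balance=1435608-138159=1297449
15. interest=⌊1297449·195/10000⌋=25300; principal=166153-25300=140853; balance=1297449-140853=1156596
16. interest=⌊1156596·195/10000⌋=22553; principal=166153-22553=143600; balance=1156596-143600=1012996
17. interest=⌊1012996·195/10000⌋=19753; principal=166153-19753=146400; balance=1012996-146400=866596
18. interest=⌊866596·195/10000⌋=16898; principal=166153-16898=149255; balance=866596-149255=717341
19. interest=⌊717341·195/10000⌋=13988; principal=166153-13988=152165; balance=717341-152165=565176
20. interest=⌊565176·195/10000⌋=11020; principal=166153-11020=155133; balance=565176-155133=410043
21. interest=⌊410043·195/10000⌋=7995; principal=166153-7995=158158; balance=410043-158158=251885
22. interest=⌊251885·195/10000⌋=4911; principal=166153-4911=161242; balance=251885-161242=90643
23. interest=⌊90643·195/10000⌋=1767; principal=min(166153-1767,90643)=90643; balance=90643-90643=0

1 58669 107484 2901185
2 56573 109580 2791605
3 54436 111717 2679888
4 52257 113896 2565992
5 50036 116117 2449875
6 47772 118381 2331494
7 45464 120689 2210805
8 43110 123043 2087762
9 40711 125442 1962320
10 38265 127888 1834432
11 35771 130382 1704050
12 33228 132925 1571125
13 30636 135517 1435608
14 27994 138159 1297449
15 25300 140853 1156596
16 22553 143600 1012996
17 19753 146400 866596
18 16898 149255 717341
19 13988 152165 565176
20 11020 155133 410043
21 7995 158158 251885
22 4911 161242 90643
23 1767 90643 0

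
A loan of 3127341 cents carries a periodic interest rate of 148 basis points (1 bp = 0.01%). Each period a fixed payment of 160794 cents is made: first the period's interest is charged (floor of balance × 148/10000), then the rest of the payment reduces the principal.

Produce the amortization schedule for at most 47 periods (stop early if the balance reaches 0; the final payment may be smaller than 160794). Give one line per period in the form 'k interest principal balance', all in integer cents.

1. interest=⌊3127341·148/10000⌋=46284; principal=160794-46284=114510; balance=3127341-114510=3012831
2. interest=⌊3012831·148/10000⌋=44589; principal=160794-44589=116205; balance=3012831-116205=2896626
3. interest=⌊2896626·148/10000⌋=42870; principal=160794-42870=117924; balance=2896626-117924=2778702
4. interest=⌊2778702·148/10000⌋=41124; principal=160794-41124=119670; balance=2778702-119670=2659032
5. interest=⌊2659032·148/10000⌋=39353; principal=160794-39353=121441; balance=2659032-121441=2537591
6. interest=⌊2537591·148/10000⌋=37556; principal=160794-37556=123238; balance=2537591-123238=2414353
7. interest=⌊2414353·148/10000⌋=35732; principal=160794-35732=125062; balance=2414353-125062=2289291
8. interest=⌊2289291·148/10000⌋=33881; principal=160794-33881=126913; balance=2289291-126913=2162378
9. interest=⌊2162378·148/10000⌋=32003; principal=160794-32003=128791; balance=2162378-128791=2033587
10. interest=⌊2033587·148/10000⌋=30097; principal=160794-30097=130697; balance=2033587-130697=1902890
11. interest=⌊1902890·148/10000⌋=28162; principal=160794-28162=132632; balance=1902890-132632=1770258
12. interest=⌊1770258·148/10000⌋=26199; principal=160794-26199=134595; balance=1770258-134595=1635663
13. interest=⌊1635663·148/10000⌋=24207; principal=160794-24207=136587; balance=1635663-136587=1499076
14. interest=⌊1499076·148/10000⌋=22186; principal=160794-22186=138608; balance=1499076-138608=1360468
15. interest=⌊1360468·148/10000⌋=20134; principal=160794-20134=140660; balance=1360468-140660=1219808
16. interest=⌊1219808·148/10000⌋=18053; principal=160794-18053=142741; balance=1219808-142741=1077067
17. interest=⌊1077067·148/10000⌋=15940; principal=160794-15940=144854; balance=1077067-144854=932213
18. interest=⌊932213·148/10000⌋=13796; principal=160794-13796=146998; balance=932213-146998=785215
19. interest=⌊785215·148/10000⌋=11621; principal=160794-11621=149173; balance=785215-149173=636042
20. interest=⌊636042·148/10000⌋=9413; principal=160794-9413=151381; balance=636042-151381=484661
21. interest=⌊484661·148/10000⌋=7172; principal=160794-7172=153622; balance=484661-153622=331039
22. interest=⌊331039·148/10000⌋=4899; principal=160794-4899=155895; balance=331039-155895=175144
23. interest=⌊175144·148/10000⌋=2592; principal=160794-2592=158202; balance=175144-158202=16942
24. interest=⌊16942·148/10000⌋=250; principal=min(160794-250,16942)=16942; balance=16942-16942=0

1 46284 114510 3012831
2 44589 116205 2896626
3 42870 117924 2778702
4 41124 119670 2659032
5 39353 121441 2537591
6 37556 123238 2414353
7 35732 125062 2289291
8 33881 126913 2162378
9 32003 128791 2033587
10 30097 130697 1902890
11 28162 132632 1770258
12 26199 134595 1635663
13 24207 136587 1499076
14 22186 138608 1360468
15 20134 140660 1219808
16 18053 142741 1077067
17 15940 144854 932213
18 13796 146998 785215
19 11621 149173 636042
20 9413 151381 484661
21 7172 153622 331039
22 4899 155895 175144
23 2592 158202 16942
24 250 16942 0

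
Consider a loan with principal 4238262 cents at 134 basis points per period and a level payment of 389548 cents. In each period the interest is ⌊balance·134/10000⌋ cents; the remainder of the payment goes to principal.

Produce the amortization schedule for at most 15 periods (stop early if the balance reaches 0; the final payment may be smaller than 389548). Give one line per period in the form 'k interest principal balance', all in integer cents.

1. interest=⌊4238262·134/10000⌋=56792; principal=389548-56792=332756; balance=4238262-332756=3905506
2. interest=⌊3905506·134/10000⌋=52333; principal=389548-52333=337215; balance=3905506-337215=3568291
3. interest=⌊3568291·134/10000⌋=47815; principal=389548-47815=341733; balance=3568291-341733=3226558
4. interest=⌊3226558·134/10000⌋=43235; principal=389548-43235=346313; balance=3226558-346313=2880245
5. interest=⌊2880245·134/10000⌋=38595; principal=389548-38595=350953; balance=2880245-350953=2529292
6. interest=⌊2529292·134/10000⌋=33892; principal=389548-33892=355656; balance=2529292-355656=2173636
7. interest=⌊2173636·134/10000⌋=29126; principal=389548-29126=360422; balance=2173636-360422=1813214
8. interest=⌊1813214·134/10000⌋=24297; principal=389548-24297=365251; balance=1813214-365251=1447963
9. interest=⌊1447963·134/10000⌋=19402; principal=389548-19402=370146; balance=1447963-370146=1077817
10. interest=⌊1077817·134/10000⌋=14442; principal=389548-14442=375106; balance=1077817-375106=702711
11. interest=⌊702711·134/10000⌋=9416; principal=389548-9416=380132; balance=702711-380132=322579
12. interest=⌊322579·134/10000⌋=4322; principal=min(389548-4322,322579)=322579; balance=322579-322579=0

1 56792 332756 3905506
2 52333 337215 3568291
3 47815 341733 3226558
4 43235 346313 2880245
5 38595 350953 2529292
6 33892 355656 2173636
7 29126 360422 1813214
8 24297 365251 1447963
9 19402 370146 1077817
10 14442 375106 702711
11 9416 380132 322579
12 4322 322579 0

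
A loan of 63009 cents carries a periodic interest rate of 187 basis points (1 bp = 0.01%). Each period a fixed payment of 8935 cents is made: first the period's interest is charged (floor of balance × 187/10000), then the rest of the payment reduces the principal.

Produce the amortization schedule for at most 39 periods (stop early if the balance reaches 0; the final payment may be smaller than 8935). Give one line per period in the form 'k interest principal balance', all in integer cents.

1 1178 7757 55252
2 1033 7902 47350
3 885 8050 39300
4 734 8201 31099
5 581 8354 22745
6 425 8510 14235
7 266 8669 5566
8 104 5566 0

1. interest=⌊63009·187/10000⌋=1178; principal=8935-1178=7757; balance=63009-7757=55252
2. interest=⌊55252·187/10000⌋=1033; principal=8935-1033=7902; balance=55252-7902=47350
3. interest=⌊47350·187/10000⌋=885; principal=8935-885=8050; balance=47350-8050=39300
4. interest=⌊39300·187/10000⌋=734; principal=8935-734=8201; balance=39300-8201=31099
5. interest=⌊31099·187/10000⌋=581; principal=8935-581=8354; balance=31099-8354=22745
6. interest=⌊22745·187/10000⌋=425; principal=8935-425=8510; balance=22745-8510=14235
7. interest=⌊14235·187/10000⌋=266; principal=8935-266=8669; balance=14235-8669=5566
8. interest=⌊5566·187/10000⌋=104; principal=min(8935-104,5566)=5566; balance=5566-5566=0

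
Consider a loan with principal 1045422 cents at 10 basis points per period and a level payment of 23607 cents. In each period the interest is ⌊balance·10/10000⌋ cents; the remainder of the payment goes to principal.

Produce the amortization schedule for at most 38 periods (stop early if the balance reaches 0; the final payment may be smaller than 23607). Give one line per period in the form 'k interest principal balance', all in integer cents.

1 1045 22562 1022860
2 1022 22585 1000275
3 1000 22607 977668
4 977 22630 955038
5 955 22652 932386
6 932 22675 909711
7 909 22698 887013
8 887 22720 864293
9 864 22743 841550
10 841 22766 818784
11 818 22789 795995
12 795 22812 773183
13 773 22834 750349
14 750 22857 727492
15 727 22880 704612
16 704 22903 681709
17 681 22926 658783
18 658 22949 635834
19 635 22972 612862
20 612 22995 589867
21 589 23018 566849
22 566 23041 543808
23 543 23064 520744
24 520 23087 497657
25 497 23110 474547
26 474 23133 451414
27 451 23156 428258
28 428 23179 405079
29 405 23202 381877
30 381 23226 358651
31 358 23249 335402
32 335 23272 312130
33 312 23295 288835
34 288 23319 265516
35 265 23342 242174
36 242 23365 218809
37 218 23389 195420
38 195 23412 172008

1. interest=⌊1045422·10/10000⌋=1045; principal=23607-1045=22562; balance=1045422-22562=1022860
2. interest=⌊1022860·10/10000⌋=1022; principal=23607-1022=22585; balance=1022860-22585=1000275
3. interest=⌊1000275·10/10000⌋=1000; principal=23607-1000=22607; balance=1000275-22607=977668
4. interest=⌊977668·10/10000⌋=977; principal=23607-977=22630; balance=977668-22630=955038
5. interest=⌊955038·10/10000⌋=955; principal=23607-955=22652; balance=955038-22652=932386
6. interest=⌊932386·10/10000⌋=932; principal=23607-932=22675; balance=932386-22675=909711
7. interest=⌊909711·10/10000⌋=909; principal=23607-909=22698; balance=909711-22698=887013
8. interest=⌊887013·10/10000⌋=887; principal=23607-887=22720; balance=887013-22720=864293
9. interest=⌊864293·10/10000⌋=864; principal=23607-864=22743; balance=864293-22743=841550
10. interest=⌊841550·10/10000⌋=841; principal=23607-841=22766; balance=841550-22766=818784
11. interest=⌊818784·10/10000⌋=818; principal=23607-818=22789; balance=818784-22789=795995
12. interest=⌊795995·10/10000⌋=795; principal=23607-795=22812; balance=795995-22812=773183
13. interest=⌊773183·10/10000⌋=773; principal=23607-773=22834; balance=773183-22834=750349
14. interest=⌊750349·10/10000⌋=750; principal=23607-750=22857; balance=750349-22857=727492
15. interest=⌊727492·10/10000⌋=727; principal=23607-727=22880; balance=727492-22880=704612
16. interest=⌊704612·10/10000⌋=704; principal=23607-704=22903; balance=704612-22903=681709
17. interest=⌊681709·10/10000⌋=681; principal=23607-681=22926; balance=681709-22926=658783
18. interest=⌊658783·10/10000⌋=658; principal=23607-658=22949; balance=658783-22949=635834
19. interest=⌊635834·10/10000⌋=635; principal=23607-635=22972; balance=635834-22972=612862
20. interest=⌊612862·10/10000⌋=612; principal=23607-612=22995; balance=612862-22995=589867
21. interest=⌊589867·10/10000⌋=589; principal=23607-589=23018; balance=589867-23018=566849
22. interest=⌊566849·10/10000⌋=566; principal=23607-566=23041; balance=566849-23041=543808
23. interest=⌊543808·10/10000⌋=543; principal=23607-543=23064; balance=543808-23064=520744
24. interest=⌊520744·10/10000⌋=520; principal=23607-520=23087; balance=520744-23087=497657
25. interest=⌊497657·10/10000⌋=497; principal=23607-497=23110; balance=497657-23110=474547
26. interest=⌊474547·10/10000⌋=474; principal=23607-474=23133; balance=474547-23133=451414
27. interest=⌊451414·10/10000⌋=451; principal=23607-451=23156; balance=451414-23156=428258
28. interest=⌊428258·10/10000⌋=428; principal=23607-428=23179; balance=428258-23179=405079
29. interest=⌊405079·10/10000⌋=405; principal=23607-405=23202; balance=405079-23202=381877
30. interest=⌊381877·10/10000⌋=381; principal=23607-381=23226; balance=381877-23226=358651
31. interest=⌊358651·10/10000⌋=358; principal=23607-358=23249; balance=358651-23249=335402
32. interest=⌊335402·10/10000⌋=335; principal=23607-335=23272; balance=335402-23272=312130
33. interest=⌊312130·10/10000⌋=312; principal=23607-312=23295; balance=312130-23295=288835
34. interest=⌊288835·10/10000⌋=288; principal=23607-288=23319; balance=288835-23319=265516
35. interest=⌊265516·10/10000⌋=265; principal=23607-265=23342; balance=265516-23342=242174
36. interest=⌊242174·10/10000⌋=242; principal=23607-242=23365; balance=242174-23365=218809
37. interest=⌊218809·10/10000⌋=218; principal=23607-218=23389; balance=218809-23389=195420
38. interest=⌊195420·10/10000⌋=195; principal=23607-195=23412; balance=195420-23412=172008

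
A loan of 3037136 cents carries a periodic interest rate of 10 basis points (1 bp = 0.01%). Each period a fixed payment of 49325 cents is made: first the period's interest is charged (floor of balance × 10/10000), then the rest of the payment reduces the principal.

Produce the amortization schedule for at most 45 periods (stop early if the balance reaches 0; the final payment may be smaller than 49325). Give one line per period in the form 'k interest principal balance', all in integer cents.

1. interest=⌊3037136·10/10000⌋=3037; principal=49325-3037=46288; balance=3037136-46288=2990848
2. interest=⌊2990848·10/10000⌋=2990; principal=49325-2990=46335; balance=2990848-46335=2944513
3. interest=⌊2944513·10/10000⌋=2944; principal=49325-2944=46381; balance=2944513-46381=2898132
4. interest=⌊2898132·10/10000⌋=2898; principal=49325-2898=46427; balance=2898132-46427=2851705
5. interest=⌊2851705·10/10000⌋=2851; principal=49325-2851=46474; balance=2851705-46474=2805231
6. interest=⌊2805231·10/10000⌋=2805; principal=49325-2805=46520; balance=2805231-46520=2758711
7. interest=⌊2758711·10/10000⌋=2758; principal=49325-2758=46567; balance=2758711-46567=2712144
8. interest=⌊2712144·10/10000⌋=2712; principal=49325-2712=46613; balance=2712144-46613=2665531
9. interest=⌊2665531·10/10000⌋=2665; principal=49325-2665=46660; balance=2665531-46660=2618871
10. interest=⌊2618871·10/10000⌋=2618; principal=49325-2618=46707; balance=2618871-46707=2572164
11. interest=⌊2572164·10/10000⌋=2572; principal=49325-2572=46753; balance=2572164-46753=2525411
12. interest=⌊2525411·10/10000⌋=2525; principal=49325-2525=46800; balance=2525411-46800=2478611
13. interest=⌊2478611·10/10000⌋=2478; principal=49325-2478=46847; balance=2478611-46847=2431764
14. interest=⌊2431764·10/10000⌋=2431; principal=49325-2431=46894; balance=2431764-46894=2384870
15. interest=⌊2384870·10/10000⌋=2384; principal=49325-2384=46941; balance=2384870-46941=2337929
16. interest=⌊2337929·10/10000⌋=2337; principal=49325-2337=46988; balance=2337929-46988=2290941
17. interest=⌊2290941·10/10000⌋=2290; principal=49325-2290=47035; balance=2290941-47035=2243906
18. interest=⌊2243906·10/10000⌋=2243; principal=49325-2243=47082; balance=2243906-47082=2196824
19. interest=⌊2196824·10/10000⌋=2196; principal=49325-2196=47129; balance=2196824-47129=2149695
20. interest=⌊2149695·10/10000⌋=2149; principal=49325-2149=47176; balance=2149695-47176=2102519
21. interest=⌊2102519·10/10000⌋=2102; principal=49325-2102=47223; balance=2102519-47223=2055296
22. interest=⌊2055296·10/10000⌋=2055; principal=49325-2055=47270; balance=2055296-47270=2008026
23. interest=⌊2008026·10/10000⌋=2008; principal=49325-2008=47317; balance=2008026-47317=1960709
24. interest=⌊1960709·10/10000⌋=1960; principal=49325-1960=47365; balance=1960709-47365=1913344
25. interest=⌊1913344·10/10000⌋=1913; principal=49325-1913=47412; balance=1913344-47412=1865932
26. interest=⌊1865932·10/10000⌋=1865; principal=49325-1865=47460; balance=1865932-47460=1818472
27. interest=⌊1818472·10/10000⌋=1818; principal=49325-1818=47507; balance=1818472-47507=1770965
28. interest=⌊1770965·10/10000⌋=1770; principal=49325-1770=47555; balance=1770965-47555=1723410
29. interest=⌊1723410·10/10000⌋=1723; principal=49325-1723=47602; balance=1723410-47602=1675808
30. interest=⌊1675808·10/10000⌋=1675; principal=49325-1675=47650; balance=1675808-47650=1628158
31. interest=⌊1628158·10/10000⌋=1628; principal=49325-1628=47697; balance=1628158-47697=1580461
32. interest=⌊1580461·10/10000⌋=1580; principal=49325-1580=47745; balance=1580461-47745=1532716
33. interest=⌊1532716·10/10000⌋=1532; principal=49325-1532=47793; balance=1532716-47793=1484923
34. interest=⌊1484923·10/10000⌋=1484; principal=49325-1484=47841; balance=1484923-47841=1437082
35. interest=⌊1437082·10/10000⌋=1437; principal=49325-1437=47888; balance=1437082-47888=1389194
36. interest=⌊1389194·10/10000⌋=1389; principal=49325-1389=47936; balance=1389194-47936=1341258
37. interest=⌊1341258·10/10000⌋=1341; principal=49325-1341=47984; balance=1341258-47984=1293274
38. interest=⌊1293274·10/10000⌋=1293; principal=49325-1293=48032; balance=1293274-48032=1245242
39. interest=⌊1245242·10/10000⌋=1245; principal=49325-1245=48080; balance=1245242-48080=1197162
40. interest=⌊1197162·10/10000⌋=1197; principal=49325-1197=48128; balance=1197162-48128=1149034
41. interest=⌊1149034·10/10000⌋=1149; principal=49325-1149=48176; balance=1149034-48176=1100858
42. interest=⌊1100858·10/10000⌋=1100; principal=49325-1100=48225; balance=1100858-48225=1052633
43. interest=⌊1052633·10/10000⌋=1052; principal=49325-1052=48273; balance=1052633-48273=1004360
44. interest=⌊1004360·10/10000⌋=1004; principal=49325-1004=48321; balance=1004360-48321=956039
45. interest=⌊956039·10/10000⌋=956; principal=49325-956=48369; balance=956039-48369=907670

1 3037 46288 2990848
2 2990 46335 2944513
3 2944 46381 2898132
4 2898 46427 2851705
5 2851 46474 2805231
6 2805 46520 2758711
7 2758 46567 2712144
8 2712 46613 2665531
9 2665 46660 2618871
10 2618 46707 2572164
11 2572 46753 2525411
12 2525 46800 2478611
13 2478 46847 2431764
14 2431 46894 2384870
15 2384 46941 2337929
16 2337 46988 2290941
17 2290 47035 2243906
18 2243 47082 2196824
19 2196 47129 2149695
20 2149 47176 2102519
21 2102 47223 2055296
22 2055 47270 2008026
23 2008 47317 1960709
24 1960 47365 1913344
25 1913 47412 1865932
26 1865 47460 1818472
27 1818 47507 1770965
28 1770 47555 1723410
29 1723 47602 1675808
30 1675 47650 1628158
31 1628 47697 1580461
32 1580 47745 1532716
33 1532 47793 1484923
34 1484 47841 1437082
35 1437 47888 1389194
36 1389 47936 1341258
37 1341 47984 1293274
38 1293 48032 1245242
39 1245 48080 1197162
40 1197 48128 1149034
41 1149 48176 1100858
42 1100 48225 1052633
43 1052 48273 1004360
44 1004 48321 956039
45 956 48369 907670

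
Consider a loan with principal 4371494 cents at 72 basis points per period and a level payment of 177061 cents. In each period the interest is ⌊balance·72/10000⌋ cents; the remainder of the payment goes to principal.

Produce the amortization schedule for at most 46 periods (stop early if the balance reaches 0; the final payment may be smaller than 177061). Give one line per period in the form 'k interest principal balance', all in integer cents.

1 31474 145587 4225907
2 30426 146635 4079272
3 29370 147691 3931581
4 28307 148754 3782827
5 27236 149825 3633002
6 26157 150904 3482098
7 25071 151990 3330108
8 23976 153085 3177023
9 22874 154187 3022836
10 21764 155297 2867539
11 20646 156415 2711124
12 19520 157541 2553583
13 18385 158676 2394907
14 17243 159818 2235089
15 16092 160969 2074120
16 14933 162128 1911992
17 13766 163295 1748697
18 12590 164471 1584226
19 11406 165655 1418571
20 10213 166848 1251723
21 9012 168049 1083674
22 7802 169259 914415
23 6583 170478 743937
24 5356 171705 572232
25 4120 172941 399291
26 2874 174187 225104
27 1620 175441 49663
28 357 49663 0

1. interest=⌊4371494·72/10000⌋=31474; principal=177061-31474=145587; balance=4371494-145587=4225907
2. interest=⌊4225907·72/10000⌋=30426; principal=177061-30426=146635; balance=4225907-146635=4079272
3. interest=⌊4079272·72/10000⌋=29370; principal=177061-29370=147691; balance=4079272-147691=3931581
4. interest=⌊3931581·72/10000⌋=28307; principal=177061-28307=148754; balance=3931581-148754=3782827
5. interest=⌊3782827·72/10000⌋=27236; principal=177061-27236=149825; balance=3782827-149825=3633002
6. interest=⌊3633002·72/10000⌋=26157; principal=177061-26157=150904; balance=3633002-150904=3482098
7. interest=⌊3482098·72/10000⌋=25071; principal=177061-25071=151990; balance=3482098-151990=3330108
8. interest=⌊3330108·72/10000⌋=23976; principal=177061-23976=153085; balance=3330108-153085=3177023
9. interest=⌊3177023·72/10000⌋=22874; principal=177061-22874=154187; balance=3177023-154187=3022836
10. interest=⌊3022836·72/10000⌋=21764; principal=177061-21764=155297; balance=3022836-155297=2867539
11. interest=⌊2867539·72/10000⌋=20646; principal=177061-20646=156415; balance=2867539-156415=2711124
12. interest=⌊2711124·72/10000⌋=19520; principal=177061-19520=157541; balance=2711124-157541=2553583
13. interest=⌊2553583·72/10000⌋=18385; principal=177061-18385=158676; balance=2553583-158676=2394907
14. interest=⌊2394907·72/10000⌋=17243; principal=177061-17243=159818; balance=2394907-159818=2235089
15. interest=⌊2235089·72/10000⌋=16092; principal=177061-16092=160969; balance=2235089-160969=2074120
16. interest=⌊2074120·72/10000⌋=14933; principal=177061-14933=162128; balance=2074120-162128=1911992
17. interest=⌊1911992·72/10000⌋=13766; principal=177061-13766=163295; balance=1911992-163295=1748697
18. interest=⌊1748697·72/10000⌋=12590; principal=177061-12590=164471; balance=1748697-164471=1584226
19. interest=⌊1584226·72/10000⌋=11406; principal=177061-11406=165655; balance=1584226-165655=1418571
20. interest=⌊1418571·72/10000⌋=10213; principal=177061-10213=166848; balance=1418571-166848=1251723
21. interest=⌊1251723·72/10000⌋=9012; principal=177061-9012=168049; balance=1251723-168049=1083674
22. interest=⌊1083674·72/10000⌋=7802; principal=177061-7802=169259; balance=1083674-169259=914415
23. interest=⌊914415·72/10000⌋=6583; principal=177061-6583=170478; balance=914415-170478=743937
24. interest=⌊743937·72/10000⌋=5356; principal=177061-5356=171705; balance=743937-171705=572232
25. interest=⌊572232·72/10000⌋=4120; principal=177061-4120=172941; balance=572232-172941=399291
26. interest=⌊399291·72/10000⌋=2874; principal=177061-2874=174187; balance=399291-174187=225104
27. interest=⌊225104·72/10000⌋=1620; principal=177061-1620=175441; balance=225104-175441=49663
28. interest=⌊49663·72/10000⌋=357; principal=min(177061-357,49663)=49663; balance=49663-49663=0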